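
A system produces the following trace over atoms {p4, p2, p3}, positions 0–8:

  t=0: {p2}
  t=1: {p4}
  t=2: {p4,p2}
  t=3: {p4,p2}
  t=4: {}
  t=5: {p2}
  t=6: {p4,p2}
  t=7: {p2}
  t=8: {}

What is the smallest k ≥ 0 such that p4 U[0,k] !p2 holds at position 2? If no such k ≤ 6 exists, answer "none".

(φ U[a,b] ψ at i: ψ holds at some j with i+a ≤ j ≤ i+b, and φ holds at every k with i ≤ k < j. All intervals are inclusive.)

2

Need earliest j ≥ 2 with !p2, and p4 at every k in [2,j-1].
  j=2: rhs fails.
  j=3: rhs fails.
  j=4: rhs holds; lhs holds on [2,3]. k = 2.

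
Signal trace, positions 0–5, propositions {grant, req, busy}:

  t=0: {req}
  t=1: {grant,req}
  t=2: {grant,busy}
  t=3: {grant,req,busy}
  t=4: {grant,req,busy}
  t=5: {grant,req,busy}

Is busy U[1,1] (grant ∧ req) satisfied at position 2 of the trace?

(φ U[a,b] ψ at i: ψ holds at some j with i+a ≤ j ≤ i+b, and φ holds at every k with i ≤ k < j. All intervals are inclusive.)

Need some j in [3,3] with (grant ∧ req), and busy at every k in [2,j-1].
  j=3: (grant ∧ req) holds; busy holds at every k in [2,2] → satisfied.

Holds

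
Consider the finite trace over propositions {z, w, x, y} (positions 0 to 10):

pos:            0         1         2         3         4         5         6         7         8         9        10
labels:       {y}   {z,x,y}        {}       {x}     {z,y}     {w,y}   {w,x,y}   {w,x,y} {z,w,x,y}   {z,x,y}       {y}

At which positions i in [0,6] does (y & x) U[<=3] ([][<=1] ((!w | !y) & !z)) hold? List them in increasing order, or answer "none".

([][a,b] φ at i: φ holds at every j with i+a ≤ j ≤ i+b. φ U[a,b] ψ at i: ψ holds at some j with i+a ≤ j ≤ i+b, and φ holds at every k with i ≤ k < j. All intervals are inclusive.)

1, 2

Evaluate at each i in [0,6]:
  i=0: ✗ (lhs fails at k=0 before rhs at j=2)
  i=1: ✓ (rhs at j=2; lhs holds on [1,1])
  i=2: ✓ (rhs at j=2)
  i=3: ✗ (no rhs in [3,6])
  i=4: ✗ (no rhs in [4,7])
  i=5: ✗ (no rhs in [5,8])
  i=6: ✗ (no rhs in [6,9])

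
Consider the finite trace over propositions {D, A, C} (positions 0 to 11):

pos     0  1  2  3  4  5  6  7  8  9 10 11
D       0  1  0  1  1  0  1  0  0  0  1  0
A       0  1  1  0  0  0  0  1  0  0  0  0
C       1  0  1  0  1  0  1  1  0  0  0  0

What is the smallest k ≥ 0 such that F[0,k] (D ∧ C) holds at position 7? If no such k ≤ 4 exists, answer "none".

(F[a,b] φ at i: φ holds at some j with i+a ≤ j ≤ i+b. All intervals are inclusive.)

Scan j = 7,8,… for (D ∧ C):
  j=7: fails
  j=8: fails
  j=9: fails
  j=10: fails
  j=11: fails
No j in [7,11] satisfies it → none.

none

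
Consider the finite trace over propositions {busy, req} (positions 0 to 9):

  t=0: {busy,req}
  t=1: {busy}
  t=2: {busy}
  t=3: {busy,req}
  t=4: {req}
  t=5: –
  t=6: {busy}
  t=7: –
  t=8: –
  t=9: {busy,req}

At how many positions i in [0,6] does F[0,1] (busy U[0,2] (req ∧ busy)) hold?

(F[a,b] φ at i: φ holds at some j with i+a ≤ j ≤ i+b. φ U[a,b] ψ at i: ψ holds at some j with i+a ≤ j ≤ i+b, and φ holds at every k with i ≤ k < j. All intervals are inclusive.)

4

Evaluate at each i in [0,6]:
  i=0: ✓ (witness j=0)
  i=1: ✓ (witness j=1)
  i=2: ✓ (witness j=2)
  i=3: ✓ (witness j=3)
  i=4: ✗ (none in [4,5])
  i=5: ✗ (none in [5,6])
  i=6: ✗ (none in [6,7])
Positions where it holds: {0, 1, 2, 3} → 4.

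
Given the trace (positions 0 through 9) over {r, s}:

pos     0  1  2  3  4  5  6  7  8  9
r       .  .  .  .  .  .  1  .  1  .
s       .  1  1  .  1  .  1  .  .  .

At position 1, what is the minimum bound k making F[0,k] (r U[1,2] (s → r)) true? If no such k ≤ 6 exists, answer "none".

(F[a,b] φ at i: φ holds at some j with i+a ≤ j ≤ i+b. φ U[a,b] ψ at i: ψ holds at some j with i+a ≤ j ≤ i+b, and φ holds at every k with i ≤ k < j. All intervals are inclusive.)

5

Scan j = 1,2,… for (r U[1,2] (s → r)):
  j=1: fails
  j=2: fails
  j=3: fails
  j=4: fails
  j=5: fails
  j=6: holds
First hit at j=6, so smallest k = 6-1 = 5.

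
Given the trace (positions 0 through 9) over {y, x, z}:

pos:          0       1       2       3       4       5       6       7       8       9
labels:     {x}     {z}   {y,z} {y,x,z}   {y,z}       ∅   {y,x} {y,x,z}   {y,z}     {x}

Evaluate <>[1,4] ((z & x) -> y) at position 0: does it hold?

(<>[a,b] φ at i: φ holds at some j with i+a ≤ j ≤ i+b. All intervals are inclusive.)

Check ((z & x) -> y) at each j in [1,4]:
  j=1: true
  j=2: true
  j=3: true
  j=4: true
Found at j=1 → formula holds.

True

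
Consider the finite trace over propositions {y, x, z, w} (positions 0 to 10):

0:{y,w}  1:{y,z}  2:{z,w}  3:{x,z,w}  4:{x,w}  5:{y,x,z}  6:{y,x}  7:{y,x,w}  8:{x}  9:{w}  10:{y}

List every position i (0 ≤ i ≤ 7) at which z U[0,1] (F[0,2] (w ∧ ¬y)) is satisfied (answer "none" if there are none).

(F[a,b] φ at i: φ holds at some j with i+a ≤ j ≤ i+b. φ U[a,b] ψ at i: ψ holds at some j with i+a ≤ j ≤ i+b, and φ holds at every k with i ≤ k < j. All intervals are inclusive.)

0, 1, 2, 3, 4, 7

Evaluate at each i in [0,7]:
  i=0: ✓ (rhs at j=0)
  i=1: ✓ (rhs at j=1)
  i=2: ✓ (rhs at j=2)
  i=3: ✓ (rhs at j=3)
  i=4: ✓ (rhs at j=4)
  i=5: ✗ (no rhs in [5,6])
  i=6: ✗ (lhs fails at k=6 before rhs at j=7)
  i=7: ✓ (rhs at j=7)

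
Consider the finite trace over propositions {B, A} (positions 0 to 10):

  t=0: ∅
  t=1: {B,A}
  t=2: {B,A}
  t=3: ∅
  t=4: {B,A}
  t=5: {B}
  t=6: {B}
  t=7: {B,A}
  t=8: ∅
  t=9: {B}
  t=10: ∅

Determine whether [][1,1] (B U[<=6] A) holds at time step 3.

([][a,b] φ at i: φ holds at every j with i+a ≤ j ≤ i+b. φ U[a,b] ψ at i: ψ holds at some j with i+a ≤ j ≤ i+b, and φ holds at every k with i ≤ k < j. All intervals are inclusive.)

Yes

Check (B U[<=6] A) at every j in [4,4]:
  j=4: holds
All positions satisfy it → formula holds.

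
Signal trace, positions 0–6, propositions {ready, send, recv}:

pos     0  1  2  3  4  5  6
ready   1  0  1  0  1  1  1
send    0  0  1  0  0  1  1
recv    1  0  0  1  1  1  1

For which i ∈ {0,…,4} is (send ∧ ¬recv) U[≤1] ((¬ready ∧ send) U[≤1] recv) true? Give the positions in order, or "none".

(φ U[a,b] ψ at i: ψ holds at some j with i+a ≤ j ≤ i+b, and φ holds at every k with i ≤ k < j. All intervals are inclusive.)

0, 2, 3, 4

Evaluate at each i in [0,4]:
  i=0: ✓ (rhs at j=0)
  i=1: ✗ (no rhs in [1,2])
  i=2: ✓ (rhs at j=3; lhs holds on [2,2])
  i=3: ✓ (rhs at j=3)
  i=4: ✓ (rhs at j=4)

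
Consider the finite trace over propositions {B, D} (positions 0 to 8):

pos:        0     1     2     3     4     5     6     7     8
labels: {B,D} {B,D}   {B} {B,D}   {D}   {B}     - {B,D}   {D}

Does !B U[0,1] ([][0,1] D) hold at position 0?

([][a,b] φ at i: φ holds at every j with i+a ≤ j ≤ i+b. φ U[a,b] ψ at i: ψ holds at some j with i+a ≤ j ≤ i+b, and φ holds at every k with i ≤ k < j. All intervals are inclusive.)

Need some j in [0,1] with [][0,1] D, and !B at every k in [0,j-1].
  j=0: [][0,1] D holds; no prefix to check → satisfied.

True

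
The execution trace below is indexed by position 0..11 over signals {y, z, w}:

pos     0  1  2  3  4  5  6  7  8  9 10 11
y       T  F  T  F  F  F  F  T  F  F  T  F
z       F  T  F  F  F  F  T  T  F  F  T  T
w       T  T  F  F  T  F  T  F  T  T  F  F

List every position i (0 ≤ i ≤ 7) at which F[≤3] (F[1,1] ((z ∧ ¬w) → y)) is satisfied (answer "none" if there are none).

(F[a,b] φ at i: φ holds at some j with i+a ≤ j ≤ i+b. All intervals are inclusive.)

Evaluate at each i in [0,7]:
  i=0: ✓ (witness j=0)
  i=1: ✓ (witness j=1)
  i=2: ✓ (witness j=2)
  i=3: ✓ (witness j=3)
  i=4: ✓ (witness j=4)
  i=5: ✓ (witness j=5)
  i=6: ✓ (witness j=6)
  i=7: ✓ (witness j=7)

0, 1, 2, 3, 4, 5, 6, 7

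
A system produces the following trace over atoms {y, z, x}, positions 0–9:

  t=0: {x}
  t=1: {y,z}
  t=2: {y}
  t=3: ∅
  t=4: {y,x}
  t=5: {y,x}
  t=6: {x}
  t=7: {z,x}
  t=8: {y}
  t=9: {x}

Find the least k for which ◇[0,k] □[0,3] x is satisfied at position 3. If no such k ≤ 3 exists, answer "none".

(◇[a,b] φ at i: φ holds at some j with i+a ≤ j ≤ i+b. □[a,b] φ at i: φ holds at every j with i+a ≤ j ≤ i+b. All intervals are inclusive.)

Scan j = 3,4,… for □[0,3] x:
  j=3: fails
  j=4: holds
First hit at j=4, so smallest k = 4-3 = 1.

1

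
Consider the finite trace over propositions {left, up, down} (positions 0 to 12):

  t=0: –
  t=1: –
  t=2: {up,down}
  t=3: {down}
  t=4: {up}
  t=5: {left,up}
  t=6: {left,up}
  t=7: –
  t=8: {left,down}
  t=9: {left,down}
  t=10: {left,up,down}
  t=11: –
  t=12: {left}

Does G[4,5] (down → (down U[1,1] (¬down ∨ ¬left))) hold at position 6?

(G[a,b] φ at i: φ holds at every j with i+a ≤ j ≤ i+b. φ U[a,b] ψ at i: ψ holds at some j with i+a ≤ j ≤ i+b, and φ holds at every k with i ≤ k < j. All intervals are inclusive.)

Check (down → (down U[1,1] (¬down ∨ ¬left))) at every j in [10,11]:
  j=10: antecedent true; consequent holds → ✓
  j=11: antecedent false → ✓
All positions satisfy it → formula holds.

Yes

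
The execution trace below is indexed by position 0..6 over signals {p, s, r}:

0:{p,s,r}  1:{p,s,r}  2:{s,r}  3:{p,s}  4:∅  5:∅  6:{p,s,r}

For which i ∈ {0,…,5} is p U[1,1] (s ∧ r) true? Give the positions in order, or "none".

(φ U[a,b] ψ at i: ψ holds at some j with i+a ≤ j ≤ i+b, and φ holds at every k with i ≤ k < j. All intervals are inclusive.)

0, 1

Evaluate at each i in [0,5]:
  i=0: ✓ (rhs at j=1; lhs holds on [0,0])
  i=1: ✓ (rhs at j=2; lhs holds on [1,1])
  i=2: ✗ (no rhs in [3,3])
  i=3: ✗ (no rhs in [4,4])
  i=4: ✗ (no rhs in [5,5])
  i=5: ✗ (lhs fails at k=5 before rhs at j=6)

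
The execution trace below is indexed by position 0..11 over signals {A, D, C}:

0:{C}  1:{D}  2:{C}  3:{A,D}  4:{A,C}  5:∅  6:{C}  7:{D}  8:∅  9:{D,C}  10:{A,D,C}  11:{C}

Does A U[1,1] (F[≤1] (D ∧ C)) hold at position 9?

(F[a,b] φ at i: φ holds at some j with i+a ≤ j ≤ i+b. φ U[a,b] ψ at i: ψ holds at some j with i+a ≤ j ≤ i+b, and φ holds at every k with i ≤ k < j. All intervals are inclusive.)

Does not hold

Need some j in [10,10] with F[≤1] (D ∧ C), and A at every k in [9,j-1].
  j=10: F[≤1] (D ∧ C) holds, but A fails at k=9 → not this j.
No j in the window works → until fails.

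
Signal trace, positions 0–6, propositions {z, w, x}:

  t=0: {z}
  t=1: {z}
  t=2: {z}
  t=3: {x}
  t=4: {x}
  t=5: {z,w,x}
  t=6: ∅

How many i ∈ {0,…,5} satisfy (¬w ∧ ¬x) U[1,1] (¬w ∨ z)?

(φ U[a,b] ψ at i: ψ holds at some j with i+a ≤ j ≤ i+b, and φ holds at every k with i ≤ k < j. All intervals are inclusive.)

3

Evaluate at each i in [0,5]:
  i=0: ✓ (rhs at j=1; lhs holds on [0,0])
  i=1: ✓ (rhs at j=2; lhs holds on [1,1])
  i=2: ✓ (rhs at j=3; lhs holds on [2,2])
  i=3: ✗ (lhs fails at k=3 before rhs at j=4)
  i=4: ✗ (lhs fails at k=4 before rhs at j=5)
  i=5: ✗ (lhs fails at k=5 before rhs at j=6)
Positions where it holds: {0, 1, 2} → 3.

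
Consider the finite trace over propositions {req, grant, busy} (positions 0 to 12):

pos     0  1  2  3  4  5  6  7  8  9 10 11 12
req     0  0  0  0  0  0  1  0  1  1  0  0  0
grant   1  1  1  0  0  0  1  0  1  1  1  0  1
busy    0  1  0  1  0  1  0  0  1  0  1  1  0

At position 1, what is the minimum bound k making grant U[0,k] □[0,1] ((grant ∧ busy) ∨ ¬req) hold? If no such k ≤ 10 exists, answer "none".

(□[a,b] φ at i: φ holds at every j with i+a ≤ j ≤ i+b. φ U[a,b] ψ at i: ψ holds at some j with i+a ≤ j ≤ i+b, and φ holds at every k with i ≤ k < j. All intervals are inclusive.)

Need earliest j ≥ 1 with □[0,1] ((grant ∧ busy) ∨ ¬req), and grant at every k in [1,j-1].
  j=1: rhs holds (empty prefix). k = 0.

0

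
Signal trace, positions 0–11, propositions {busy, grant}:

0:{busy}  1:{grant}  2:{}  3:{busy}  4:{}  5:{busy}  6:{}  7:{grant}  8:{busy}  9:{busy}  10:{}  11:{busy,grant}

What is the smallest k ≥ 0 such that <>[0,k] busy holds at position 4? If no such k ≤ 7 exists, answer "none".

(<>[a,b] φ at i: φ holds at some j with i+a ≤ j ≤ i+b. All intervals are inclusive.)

1

Scan j = 4,5,… for busy:
  j=4: fails
  j=5: holds
First hit at j=5, so smallest k = 5-4 = 1.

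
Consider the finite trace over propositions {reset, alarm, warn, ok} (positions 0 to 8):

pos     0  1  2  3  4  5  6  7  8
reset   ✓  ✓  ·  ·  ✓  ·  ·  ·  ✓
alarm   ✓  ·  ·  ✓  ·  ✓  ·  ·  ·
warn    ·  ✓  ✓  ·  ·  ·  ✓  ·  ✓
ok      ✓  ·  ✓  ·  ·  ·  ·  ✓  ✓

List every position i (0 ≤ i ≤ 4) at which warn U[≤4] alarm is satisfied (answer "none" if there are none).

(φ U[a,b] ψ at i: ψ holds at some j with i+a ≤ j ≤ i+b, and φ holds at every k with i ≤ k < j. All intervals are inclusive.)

0, 1, 2, 3

Evaluate at each i in [0,4]:
  i=0: ✓ (rhs at j=0)
  i=1: ✓ (rhs at j=3; lhs holds on [1,2])
  i=2: ✓ (rhs at j=3; lhs holds on [2,2])
  i=3: ✓ (rhs at j=3)
  i=4: ✗ (lhs fails at k=4 before rhs at j=5)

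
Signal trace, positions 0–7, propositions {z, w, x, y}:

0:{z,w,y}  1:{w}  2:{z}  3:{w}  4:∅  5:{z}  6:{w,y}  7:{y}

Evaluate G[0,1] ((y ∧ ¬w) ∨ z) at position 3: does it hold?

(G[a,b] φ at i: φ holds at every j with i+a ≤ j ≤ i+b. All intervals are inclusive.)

Check ((y ∧ ¬w) ∨ z) at every j in [3,4]:
  j=3: false
  j=4: false
Fails at j=3 → formula fails.

Does not hold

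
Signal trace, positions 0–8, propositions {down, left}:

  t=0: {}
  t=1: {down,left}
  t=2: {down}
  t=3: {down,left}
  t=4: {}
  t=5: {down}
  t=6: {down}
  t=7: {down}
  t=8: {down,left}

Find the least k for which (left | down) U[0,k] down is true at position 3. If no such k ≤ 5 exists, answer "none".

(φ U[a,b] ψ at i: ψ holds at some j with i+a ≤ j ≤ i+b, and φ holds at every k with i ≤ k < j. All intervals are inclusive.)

Need earliest j ≥ 3 with down, and (left | down) at every k in [3,j-1].
  j=3: rhs holds (empty prefix). k = 0.

0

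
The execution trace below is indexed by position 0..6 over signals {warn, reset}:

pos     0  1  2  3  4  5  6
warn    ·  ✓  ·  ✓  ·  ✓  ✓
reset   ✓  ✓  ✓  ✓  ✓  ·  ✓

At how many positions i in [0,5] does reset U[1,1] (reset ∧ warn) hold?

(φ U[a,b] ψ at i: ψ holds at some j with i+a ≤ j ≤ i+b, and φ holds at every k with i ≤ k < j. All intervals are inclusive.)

Evaluate at each i in [0,5]:
  i=0: ✓ (rhs at j=1; lhs holds on [0,0])
  i=1: ✗ (no rhs in [2,2])
  i=2: ✓ (rhs at j=3; lhs holds on [2,2])
  i=3: ✗ (no rhs in [4,4])
  i=4: ✗ (no rhs in [5,5])
  i=5: ✗ (lhs fails at k=5 before rhs at j=6)
Positions where it holds: {0, 2} → 2.

2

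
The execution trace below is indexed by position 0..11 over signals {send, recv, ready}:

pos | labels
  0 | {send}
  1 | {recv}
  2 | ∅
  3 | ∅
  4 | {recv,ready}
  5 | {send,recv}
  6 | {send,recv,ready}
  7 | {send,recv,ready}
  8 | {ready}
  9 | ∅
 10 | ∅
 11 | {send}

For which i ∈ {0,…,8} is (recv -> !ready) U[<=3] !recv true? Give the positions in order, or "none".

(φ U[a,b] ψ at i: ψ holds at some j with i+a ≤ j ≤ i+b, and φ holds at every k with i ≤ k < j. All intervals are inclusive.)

0, 1, 2, 3, 8

Evaluate at each i in [0,8]:
  i=0: ✓ (rhs at j=0)
  i=1: ✓ (rhs at j=2; lhs holds on [1,1])
  i=2: ✓ (rhs at j=2)
  i=3: ✓ (rhs at j=3)
  i=4: ✗ (no rhs in [4,7])
  i=5: ✗ (lhs fails at k=6 before rhs at j=8)
  i=6: ✗ (lhs fails at k=6 before rhs at j=8)
  i=7: ✗ (lhs fails at k=7 before rhs at j=8)
  i=8: ✓ (rhs at j=8)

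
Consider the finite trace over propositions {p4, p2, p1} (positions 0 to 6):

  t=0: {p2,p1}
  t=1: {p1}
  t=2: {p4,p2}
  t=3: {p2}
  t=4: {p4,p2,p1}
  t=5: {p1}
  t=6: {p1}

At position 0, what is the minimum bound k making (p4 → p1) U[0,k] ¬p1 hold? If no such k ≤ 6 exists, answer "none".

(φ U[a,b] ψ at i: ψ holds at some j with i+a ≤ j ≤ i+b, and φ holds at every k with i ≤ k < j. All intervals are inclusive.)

Need earliest j ≥ 0 with ¬p1, and (p4 → p1) at every k in [0,j-1].
  j=0: rhs fails.
  j=1: rhs fails.
  j=2: rhs holds; lhs holds on [0,1]. k = 2.

2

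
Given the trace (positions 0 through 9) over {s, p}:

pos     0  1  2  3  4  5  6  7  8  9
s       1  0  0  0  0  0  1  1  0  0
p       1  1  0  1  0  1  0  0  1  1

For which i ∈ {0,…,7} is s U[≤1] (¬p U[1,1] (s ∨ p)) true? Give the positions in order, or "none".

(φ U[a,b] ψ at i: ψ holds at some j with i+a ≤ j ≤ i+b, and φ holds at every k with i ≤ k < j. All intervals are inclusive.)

Evaluate at each i in [0,7]:
  i=0: ✗ (no rhs in [0,1])
  i=1: ✗ (lhs fails at k=1 before rhs at j=2)
  i=2: ✓ (rhs at j=2)
  i=3: ✗ (lhs fails at k=3 before rhs at j=4)
  i=4: ✓ (rhs at j=4)
  i=5: ✗ (lhs fails at k=5 before rhs at j=6)
  i=6: ✓ (rhs at j=6)
  i=7: ✓ (rhs at j=7)

2, 4, 6, 7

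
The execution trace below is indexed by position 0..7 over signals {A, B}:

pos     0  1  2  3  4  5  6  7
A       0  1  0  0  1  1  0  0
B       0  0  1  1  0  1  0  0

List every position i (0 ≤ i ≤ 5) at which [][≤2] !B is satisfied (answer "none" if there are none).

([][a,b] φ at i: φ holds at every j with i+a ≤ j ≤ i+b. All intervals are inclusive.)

Evaluate at each i in [0,5]:
  i=0: ✗ (fails at j=2)
  i=1: ✗ (fails at j=2)
  i=2: ✗ (fails at j=2)
  i=3: ✗ (fails at j=3)
  i=4: ✗ (fails at j=5)
  i=5: ✗ (fails at j=5)

none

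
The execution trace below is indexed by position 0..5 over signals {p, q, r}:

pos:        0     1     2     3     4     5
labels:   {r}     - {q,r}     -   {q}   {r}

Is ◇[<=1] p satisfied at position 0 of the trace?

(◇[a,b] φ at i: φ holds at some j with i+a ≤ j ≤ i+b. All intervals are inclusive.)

False

Check p at each j in [0,1]:
  j=0: false
  j=1: false
No position in the window satisfies it → formula fails.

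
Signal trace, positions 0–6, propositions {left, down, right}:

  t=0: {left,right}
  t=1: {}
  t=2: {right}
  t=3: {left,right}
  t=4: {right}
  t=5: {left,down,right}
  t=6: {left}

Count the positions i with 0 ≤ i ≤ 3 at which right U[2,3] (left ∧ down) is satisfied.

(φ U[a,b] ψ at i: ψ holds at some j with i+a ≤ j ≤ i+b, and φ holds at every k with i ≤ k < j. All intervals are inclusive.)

2

Evaluate at each i in [0,3]:
  i=0: ✗ (no rhs in [2,3])
  i=1: ✗ (no rhs in [3,4])
  i=2: ✓ (rhs at j=5; lhs holds on [2,4])
  i=3: ✓ (rhs at j=5; lhs holds on [3,4])
Positions where it holds: {2, 3} → 2.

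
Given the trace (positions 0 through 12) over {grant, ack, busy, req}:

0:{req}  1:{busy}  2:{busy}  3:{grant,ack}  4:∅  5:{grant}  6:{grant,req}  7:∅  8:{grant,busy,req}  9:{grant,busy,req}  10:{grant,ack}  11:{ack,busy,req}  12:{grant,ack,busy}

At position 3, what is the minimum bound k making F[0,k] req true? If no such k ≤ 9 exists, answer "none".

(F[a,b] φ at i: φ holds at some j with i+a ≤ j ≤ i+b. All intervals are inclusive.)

Scan j = 3,4,… for req:
  j=3: fails
  j=4: fails
  j=5: fails
  j=6: holds
First hit at j=6, so smallest k = 6-3 = 3.

3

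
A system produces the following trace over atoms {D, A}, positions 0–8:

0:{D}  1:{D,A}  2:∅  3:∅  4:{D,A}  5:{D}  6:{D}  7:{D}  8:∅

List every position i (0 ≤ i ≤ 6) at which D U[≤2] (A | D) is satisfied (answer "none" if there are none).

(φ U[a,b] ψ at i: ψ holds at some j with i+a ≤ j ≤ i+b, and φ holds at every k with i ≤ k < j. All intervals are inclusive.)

Evaluate at each i in [0,6]:
  i=0: ✓ (rhs at j=0)
  i=1: ✓ (rhs at j=1)
  i=2: ✗ (lhs fails at k=2 before rhs at j=4)
  i=3: ✗ (lhs fails at k=3 before rhs at j=4)
  i=4: ✓ (rhs at j=4)
  i=5: ✓ (rhs at j=5)
  i=6: ✓ (rhs at j=6)

0, 1, 4, 5, 6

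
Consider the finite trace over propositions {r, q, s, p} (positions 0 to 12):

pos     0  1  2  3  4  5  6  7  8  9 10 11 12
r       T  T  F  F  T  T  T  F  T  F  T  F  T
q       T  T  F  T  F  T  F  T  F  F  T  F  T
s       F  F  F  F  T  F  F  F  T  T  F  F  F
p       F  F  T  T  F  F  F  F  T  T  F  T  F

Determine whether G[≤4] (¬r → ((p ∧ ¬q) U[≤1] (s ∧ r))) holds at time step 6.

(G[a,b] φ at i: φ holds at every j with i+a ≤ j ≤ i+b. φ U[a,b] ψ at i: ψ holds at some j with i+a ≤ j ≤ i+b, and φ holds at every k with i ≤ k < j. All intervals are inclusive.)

Check (¬r → ((p ∧ ¬q) U[≤1] (s ∧ r))) at every j in [6,10]:
  j=6: antecedent false → ✓
  j=7: antecedent true; consequent fails → ✗
  j=8: antecedent false → ✓
  j=9: antecedent true; consequent fails → ✗
  j=10: antecedent false → ✓
Fails at j=7 → formula fails.

False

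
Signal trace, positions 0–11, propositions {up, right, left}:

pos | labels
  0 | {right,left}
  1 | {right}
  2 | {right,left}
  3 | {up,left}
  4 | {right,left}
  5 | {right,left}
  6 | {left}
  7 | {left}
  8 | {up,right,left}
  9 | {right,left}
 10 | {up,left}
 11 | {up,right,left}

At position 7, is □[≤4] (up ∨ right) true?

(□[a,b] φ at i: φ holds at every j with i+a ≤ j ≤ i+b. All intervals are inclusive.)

No

Check (up ∨ right) at every j in [7,11]:
  j=7: false
  j=8: true
  j=9: true
  j=10: true
  j=11: true
Fails at j=7 → formula fails.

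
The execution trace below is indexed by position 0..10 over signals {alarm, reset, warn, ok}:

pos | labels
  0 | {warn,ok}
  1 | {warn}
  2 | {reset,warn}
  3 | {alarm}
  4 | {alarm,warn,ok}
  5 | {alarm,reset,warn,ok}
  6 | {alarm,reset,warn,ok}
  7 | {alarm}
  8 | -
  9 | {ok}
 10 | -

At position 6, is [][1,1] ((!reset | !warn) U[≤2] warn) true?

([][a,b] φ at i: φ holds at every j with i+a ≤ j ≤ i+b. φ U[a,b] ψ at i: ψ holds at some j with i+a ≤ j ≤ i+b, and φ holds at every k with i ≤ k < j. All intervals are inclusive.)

Check ((!reset | !warn) U[≤2] warn) at every j in [7,7]:
  j=7: fails
Fails at j=7 → formula fails.

False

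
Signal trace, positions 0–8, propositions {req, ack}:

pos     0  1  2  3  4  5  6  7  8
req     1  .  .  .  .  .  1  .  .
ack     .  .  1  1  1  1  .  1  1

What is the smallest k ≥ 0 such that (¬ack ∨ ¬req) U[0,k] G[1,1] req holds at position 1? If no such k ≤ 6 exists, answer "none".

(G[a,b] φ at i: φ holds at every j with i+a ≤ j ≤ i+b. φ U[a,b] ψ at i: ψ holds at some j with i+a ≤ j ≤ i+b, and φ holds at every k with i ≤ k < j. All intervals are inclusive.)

4

Need earliest j ≥ 1 with G[1,1] req, and (¬ack ∨ ¬req) at every k in [1,j-1].
  j=1: rhs fails.
  j=2: rhs fails.
  j=3: rhs fails.
  j=4: rhs fails.
  j=5: rhs holds; lhs holds on [1,4]. k = 4.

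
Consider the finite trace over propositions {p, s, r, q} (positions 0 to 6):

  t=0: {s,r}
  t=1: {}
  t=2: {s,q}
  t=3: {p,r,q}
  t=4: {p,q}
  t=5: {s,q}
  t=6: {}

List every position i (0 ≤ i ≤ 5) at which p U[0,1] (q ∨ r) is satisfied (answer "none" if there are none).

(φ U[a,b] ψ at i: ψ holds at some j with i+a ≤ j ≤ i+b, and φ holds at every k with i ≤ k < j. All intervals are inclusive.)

0, 2, 3, 4, 5

Evaluate at each i in [0,5]:
  i=0: ✓ (rhs at j=0)
  i=1: ✗ (lhs fails at k=1 before rhs at j=2)
  i=2: ✓ (rhs at j=2)
  i=3: ✓ (rhs at j=3)
  i=4: ✓ (rhs at j=4)
  i=5: ✓ (rhs at j=5)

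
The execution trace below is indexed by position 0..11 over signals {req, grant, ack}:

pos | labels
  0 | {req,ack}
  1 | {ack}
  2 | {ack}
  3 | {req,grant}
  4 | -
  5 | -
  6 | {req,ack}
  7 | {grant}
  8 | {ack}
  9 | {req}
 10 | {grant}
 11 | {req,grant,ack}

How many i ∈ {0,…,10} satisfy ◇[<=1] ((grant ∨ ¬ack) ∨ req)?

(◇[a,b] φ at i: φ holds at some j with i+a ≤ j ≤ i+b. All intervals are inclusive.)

10

Evaluate at each i in [0,10]:
  i=0: ✓ (witness j=0)
  i=1: ✗ (none in [1,2])
  i=2: ✓ (witness j=3)
  i=3: ✓ (witness j=3)
  i=4: ✓ (witness j=4)
  i=5: ✓ (witness j=5)
  i=6: ✓ (witness j=6)
  i=7: ✓ (witness j=7)
  i=8: ✓ (witness j=9)
  i=9: ✓ (witness j=9)
  i=10: ✓ (witness j=10)
Positions where it holds: {0, 2, 3, 4, 5, 6, 7, 8, 9, 10} → 10.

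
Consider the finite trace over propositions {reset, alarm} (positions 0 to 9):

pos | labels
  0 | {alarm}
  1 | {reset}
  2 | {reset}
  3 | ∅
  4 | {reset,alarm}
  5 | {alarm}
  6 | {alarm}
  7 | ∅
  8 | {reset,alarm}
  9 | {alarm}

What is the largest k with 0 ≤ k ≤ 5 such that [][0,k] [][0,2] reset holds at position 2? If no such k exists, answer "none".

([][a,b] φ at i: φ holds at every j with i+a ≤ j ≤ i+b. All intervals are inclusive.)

[][0,2] reset must hold from j=2 onward; find where it first fails.
  j=2: fails → no k works.

none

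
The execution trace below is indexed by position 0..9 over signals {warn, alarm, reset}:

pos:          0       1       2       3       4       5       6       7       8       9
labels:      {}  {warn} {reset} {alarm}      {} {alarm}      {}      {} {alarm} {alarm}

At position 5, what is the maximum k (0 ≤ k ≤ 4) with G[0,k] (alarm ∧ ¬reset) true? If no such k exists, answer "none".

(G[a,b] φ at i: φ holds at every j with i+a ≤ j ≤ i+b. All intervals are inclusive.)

0

(alarm ∧ ¬reset) must hold from j=5 onward; find where it first fails.
  j=5: holds
  j=6: fails
Holds on [5,5], so largest k = 0.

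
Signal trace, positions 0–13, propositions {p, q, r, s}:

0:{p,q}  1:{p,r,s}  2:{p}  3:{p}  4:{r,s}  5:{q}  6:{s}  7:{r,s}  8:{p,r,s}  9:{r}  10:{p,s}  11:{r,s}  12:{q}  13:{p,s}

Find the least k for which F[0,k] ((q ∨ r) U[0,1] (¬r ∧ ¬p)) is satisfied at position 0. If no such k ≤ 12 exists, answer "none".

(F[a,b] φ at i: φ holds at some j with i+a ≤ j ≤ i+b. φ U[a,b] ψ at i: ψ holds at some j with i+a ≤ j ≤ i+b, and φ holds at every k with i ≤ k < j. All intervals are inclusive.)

4

Scan j = 0,1,… for ((q ∨ r) U[0,1] (¬r ∧ ¬p)):
  j=0: fails
  j=1: fails
  j=2: fails
  j=3: fails
  j=4: holds
First hit at j=4, so smallest k = 4-0 = 4.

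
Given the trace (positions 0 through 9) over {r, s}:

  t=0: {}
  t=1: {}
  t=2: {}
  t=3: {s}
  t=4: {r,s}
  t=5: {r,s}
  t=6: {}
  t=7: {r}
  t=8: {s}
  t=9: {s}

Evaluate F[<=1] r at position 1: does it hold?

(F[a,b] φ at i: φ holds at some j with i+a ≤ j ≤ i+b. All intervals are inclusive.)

Does not hold

Check r at each j in [1,2]:
  j=1: false
  j=2: false
No position in the window satisfies it → formula fails.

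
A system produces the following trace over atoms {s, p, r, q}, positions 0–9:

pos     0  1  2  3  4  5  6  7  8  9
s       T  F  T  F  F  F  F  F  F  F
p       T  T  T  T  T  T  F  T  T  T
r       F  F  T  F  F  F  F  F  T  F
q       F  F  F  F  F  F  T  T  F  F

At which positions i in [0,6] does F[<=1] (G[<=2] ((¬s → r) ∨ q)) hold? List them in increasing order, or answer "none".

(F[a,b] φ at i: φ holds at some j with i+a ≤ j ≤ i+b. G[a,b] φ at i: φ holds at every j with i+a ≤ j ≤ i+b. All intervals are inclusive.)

5, 6

Evaluate at each i in [0,6]:
  i=0: ✗ (none in [0,1])
  i=1: ✗ (none in [1,2])
  i=2: ✗ (none in [2,3])
  i=3: ✗ (none in [3,4])
  i=4: ✗ (none in [4,5])
  i=5: ✓ (witness j=6)
  i=6: ✓ (witness j=6)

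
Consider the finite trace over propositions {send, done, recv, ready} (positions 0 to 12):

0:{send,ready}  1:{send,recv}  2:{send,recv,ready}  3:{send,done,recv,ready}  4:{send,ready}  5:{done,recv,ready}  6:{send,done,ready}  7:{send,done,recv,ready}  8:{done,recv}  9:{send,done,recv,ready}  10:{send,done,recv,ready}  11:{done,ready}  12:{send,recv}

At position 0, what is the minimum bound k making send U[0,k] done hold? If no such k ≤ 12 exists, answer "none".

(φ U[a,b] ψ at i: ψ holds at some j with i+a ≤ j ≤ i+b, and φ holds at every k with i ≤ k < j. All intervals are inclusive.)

3

Need earliest j ≥ 0 with done, and send at every k in [0,j-1].
  j=0: rhs fails.
  j=1: rhs fails.
  j=2: rhs fails.
  j=3: rhs holds; lhs holds on [0,2]. k = 3.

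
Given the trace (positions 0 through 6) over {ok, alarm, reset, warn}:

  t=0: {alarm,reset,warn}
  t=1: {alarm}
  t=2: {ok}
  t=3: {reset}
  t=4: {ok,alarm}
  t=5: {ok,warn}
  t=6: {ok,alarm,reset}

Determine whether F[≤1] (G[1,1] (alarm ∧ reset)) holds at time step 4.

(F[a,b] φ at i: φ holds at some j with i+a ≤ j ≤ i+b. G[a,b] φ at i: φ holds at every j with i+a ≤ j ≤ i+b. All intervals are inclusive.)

Holds

Check G[1,1] (alarm ∧ reset) at each j in [4,5]:
  j=4: fails at 5
  j=5: holds on [6,6]
Found at j=5 → formula holds.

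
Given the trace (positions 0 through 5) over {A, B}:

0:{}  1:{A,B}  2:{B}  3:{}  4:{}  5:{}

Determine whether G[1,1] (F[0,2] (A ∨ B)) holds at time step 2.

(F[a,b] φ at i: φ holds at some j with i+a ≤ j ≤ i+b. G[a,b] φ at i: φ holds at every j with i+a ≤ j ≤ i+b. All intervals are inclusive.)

Check F[0,2] (A ∨ B) at every j in [3,3]:
  j=3: fails (none in [3,5])
Fails at j=3 → formula fails.

Does not hold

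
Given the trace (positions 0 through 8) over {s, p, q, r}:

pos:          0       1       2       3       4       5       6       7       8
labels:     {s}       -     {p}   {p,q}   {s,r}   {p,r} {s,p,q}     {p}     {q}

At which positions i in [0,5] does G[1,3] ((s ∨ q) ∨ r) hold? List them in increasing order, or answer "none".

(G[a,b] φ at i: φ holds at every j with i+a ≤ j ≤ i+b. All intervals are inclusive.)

2, 3

Evaluate at each i in [0,5]:
  i=0: ✗ (fails at j=1)
  i=1: ✗ (fails at j=2)
  i=2: ✓ (all of [3,5])
  i=3: ✓ (all of [4,6])
  i=4: ✗ (fails at j=7)
  i=5: ✗ (fails at j=7)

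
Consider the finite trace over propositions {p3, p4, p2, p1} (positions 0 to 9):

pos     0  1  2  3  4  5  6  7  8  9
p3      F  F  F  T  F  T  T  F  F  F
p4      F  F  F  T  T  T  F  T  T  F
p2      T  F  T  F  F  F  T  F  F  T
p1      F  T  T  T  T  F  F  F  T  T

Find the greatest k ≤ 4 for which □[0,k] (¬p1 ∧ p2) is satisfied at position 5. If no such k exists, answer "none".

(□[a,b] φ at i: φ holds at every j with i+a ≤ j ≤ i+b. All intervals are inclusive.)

none

(¬p1 ∧ p2) must hold from j=5 onward; find where it first fails.
  j=5: fails → no k works.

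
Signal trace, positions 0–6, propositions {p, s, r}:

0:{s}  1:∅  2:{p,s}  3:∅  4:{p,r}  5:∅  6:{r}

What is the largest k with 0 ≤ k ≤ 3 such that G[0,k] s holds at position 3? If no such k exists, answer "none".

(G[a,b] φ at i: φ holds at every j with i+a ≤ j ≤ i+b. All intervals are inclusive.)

none

s must hold from j=3 onward; find where it first fails.
  j=3: fails → no k works.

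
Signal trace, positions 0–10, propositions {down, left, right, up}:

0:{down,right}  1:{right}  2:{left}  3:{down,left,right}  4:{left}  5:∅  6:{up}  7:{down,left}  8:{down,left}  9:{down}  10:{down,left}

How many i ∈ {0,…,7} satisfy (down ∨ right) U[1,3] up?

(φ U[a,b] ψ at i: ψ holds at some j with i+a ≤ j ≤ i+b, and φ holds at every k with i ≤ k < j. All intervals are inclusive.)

0

Evaluate at each i in [0,7]:
  i=0: ✗ (no rhs in [1,3])
  i=1: ✗ (no rhs in [2,4])
  i=2: ✗ (no rhs in [3,5])
  i=3: ✗ (lhs fails at k=4 before rhs at j=6)
  i=4: ✗ (lhs fails at k=4 before rhs at j=6)
  i=5: ✗ (lhs fails at k=5 before rhs at j=6)
  i=6: ✗ (no rhs in [7,9])
  i=7: ✗ (no rhs in [8,10])
Positions where it holds: {} → 0.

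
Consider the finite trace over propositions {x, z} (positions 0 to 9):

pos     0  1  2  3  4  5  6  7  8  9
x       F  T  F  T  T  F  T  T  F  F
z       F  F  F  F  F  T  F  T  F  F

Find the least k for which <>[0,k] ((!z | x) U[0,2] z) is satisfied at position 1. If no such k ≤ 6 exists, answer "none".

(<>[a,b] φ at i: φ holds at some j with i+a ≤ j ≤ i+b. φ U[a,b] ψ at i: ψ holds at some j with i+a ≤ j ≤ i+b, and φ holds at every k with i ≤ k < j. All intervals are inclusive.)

Scan j = 1,2,… for ((!z | x) U[0,2] z):
  j=1: fails
  j=2: fails
  j=3: holds
First hit at j=3, so smallest k = 3-1 = 2.

2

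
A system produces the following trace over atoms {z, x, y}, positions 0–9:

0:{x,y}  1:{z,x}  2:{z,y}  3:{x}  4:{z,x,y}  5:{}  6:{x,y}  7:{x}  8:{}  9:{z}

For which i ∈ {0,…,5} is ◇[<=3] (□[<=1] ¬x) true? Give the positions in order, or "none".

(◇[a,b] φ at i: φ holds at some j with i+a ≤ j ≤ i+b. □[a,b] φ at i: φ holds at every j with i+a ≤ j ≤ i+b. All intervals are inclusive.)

5

Evaluate at each i in [0,5]:
  i=0: ✗ (none in [0,3])
  i=1: ✗ (none in [1,4])
  i=2: ✗ (none in [2,5])
  i=3: ✗ (none in [3,6])
  i=4: ✗ (none in [4,7])
  i=5: ✓ (witness j=8)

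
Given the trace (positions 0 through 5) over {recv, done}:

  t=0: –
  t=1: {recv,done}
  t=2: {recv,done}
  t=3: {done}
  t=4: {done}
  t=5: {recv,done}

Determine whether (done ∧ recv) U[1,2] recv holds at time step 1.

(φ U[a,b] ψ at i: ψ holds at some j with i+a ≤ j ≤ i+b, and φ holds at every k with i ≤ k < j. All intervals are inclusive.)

Need some j in [2,3] with recv, and (done ∧ recv) at every k in [1,j-1].
  j=2: recv holds; (done ∧ recv) holds at every k in [1,1] → satisfied.

Holds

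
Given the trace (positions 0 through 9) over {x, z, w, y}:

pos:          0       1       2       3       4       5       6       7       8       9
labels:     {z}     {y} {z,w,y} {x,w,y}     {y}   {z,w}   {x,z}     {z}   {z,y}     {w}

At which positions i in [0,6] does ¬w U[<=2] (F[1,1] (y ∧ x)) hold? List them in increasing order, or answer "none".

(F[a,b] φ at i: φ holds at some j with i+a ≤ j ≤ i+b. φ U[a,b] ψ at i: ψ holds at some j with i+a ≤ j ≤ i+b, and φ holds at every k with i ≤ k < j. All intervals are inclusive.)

0, 1, 2

Evaluate at each i in [0,6]:
  i=0: ✓ (rhs at j=2; lhs holds on [0,1])
  i=1: ✓ (rhs at j=2; lhs holds on [1,1])
  i=2: ✓ (rhs at j=2)
  i=3: ✗ (no rhs in [3,5])
  i=4: ✗ (no rhs in [4,6])
  i=5: ✗ (no rhs in [5,7])
  i=6: ✗ (no rhs in [6,8])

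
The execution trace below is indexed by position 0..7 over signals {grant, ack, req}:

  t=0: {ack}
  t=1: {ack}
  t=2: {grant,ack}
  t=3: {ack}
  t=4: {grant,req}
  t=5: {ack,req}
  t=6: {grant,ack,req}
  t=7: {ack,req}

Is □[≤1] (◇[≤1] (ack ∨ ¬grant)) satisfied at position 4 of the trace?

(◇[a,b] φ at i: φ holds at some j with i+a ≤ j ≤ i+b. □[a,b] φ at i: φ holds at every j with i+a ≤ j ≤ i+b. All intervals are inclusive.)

Check ◇[≤1] (ack ∨ ¬grant) at every j in [4,5]:
  j=4: holds (witness at 5)
  j=5: holds (witness at 5)
All positions satisfy it → formula holds.

True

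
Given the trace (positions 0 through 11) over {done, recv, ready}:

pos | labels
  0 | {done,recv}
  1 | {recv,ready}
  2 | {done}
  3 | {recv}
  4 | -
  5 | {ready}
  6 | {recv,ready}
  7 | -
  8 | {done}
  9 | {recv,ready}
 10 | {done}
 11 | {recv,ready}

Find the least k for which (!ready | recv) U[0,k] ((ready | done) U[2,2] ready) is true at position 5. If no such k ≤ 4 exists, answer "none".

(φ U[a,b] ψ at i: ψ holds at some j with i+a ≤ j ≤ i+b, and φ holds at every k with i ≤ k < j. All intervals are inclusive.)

Need earliest j ≥ 5 with ((ready | done) U[2,2] ready), and (!ready | recv) at every k in [5,j-1].
  j=5: rhs fails.
  j=6: rhs fails.
  j=7: rhs fails.
  j=8: rhs fails.
  j=9: rhs holds but lhs fails at k=5.
No witness within the range → none.

none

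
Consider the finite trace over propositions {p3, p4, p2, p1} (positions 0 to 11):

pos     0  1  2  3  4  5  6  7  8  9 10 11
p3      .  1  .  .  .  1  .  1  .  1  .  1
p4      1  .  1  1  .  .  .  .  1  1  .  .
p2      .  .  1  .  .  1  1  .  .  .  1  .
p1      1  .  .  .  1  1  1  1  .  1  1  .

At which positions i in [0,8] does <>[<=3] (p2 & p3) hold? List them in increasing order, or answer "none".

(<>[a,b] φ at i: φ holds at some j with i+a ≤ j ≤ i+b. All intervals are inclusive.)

2, 3, 4, 5

Evaluate at each i in [0,8]:
  i=0: ✗ (none in [0,3])
  i=1: ✗ (none in [1,4])
  i=2: ✓ (witness j=5)
  i=3: ✓ (witness j=5)
  i=4: ✓ (witness j=5)
  i=5: ✓ (witness j=5)
  i=6: ✗ (none in [6,9])
  i=7: ✗ (none in [7,10])
  i=8: ✗ (none in [8,11])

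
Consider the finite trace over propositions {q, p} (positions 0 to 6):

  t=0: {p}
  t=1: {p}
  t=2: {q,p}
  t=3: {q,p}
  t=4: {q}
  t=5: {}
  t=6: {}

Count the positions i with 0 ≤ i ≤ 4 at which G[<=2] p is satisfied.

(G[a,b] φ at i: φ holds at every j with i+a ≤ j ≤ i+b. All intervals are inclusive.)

2

Evaluate at each i in [0,4]:
  i=0: ✓ (all of [0,2])
  i=1: ✓ (all of [1,3])
  i=2: ✗ (fails at j=4)
  i=3: ✗ (fails at j=4)
  i=4: ✗ (fails at j=4)
Positions where it holds: {0, 1} → 2.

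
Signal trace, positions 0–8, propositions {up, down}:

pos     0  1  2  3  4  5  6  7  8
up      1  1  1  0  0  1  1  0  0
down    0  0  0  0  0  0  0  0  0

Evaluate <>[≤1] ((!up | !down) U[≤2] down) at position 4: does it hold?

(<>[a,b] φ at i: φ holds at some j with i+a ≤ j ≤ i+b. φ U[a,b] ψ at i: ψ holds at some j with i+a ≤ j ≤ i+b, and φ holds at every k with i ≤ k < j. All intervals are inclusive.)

Does not hold

Check ((!up | !down) U[≤2] down) at each j in [4,5]:
  j=4: fails
  j=5: fails
No position in the window satisfies it → formula fails.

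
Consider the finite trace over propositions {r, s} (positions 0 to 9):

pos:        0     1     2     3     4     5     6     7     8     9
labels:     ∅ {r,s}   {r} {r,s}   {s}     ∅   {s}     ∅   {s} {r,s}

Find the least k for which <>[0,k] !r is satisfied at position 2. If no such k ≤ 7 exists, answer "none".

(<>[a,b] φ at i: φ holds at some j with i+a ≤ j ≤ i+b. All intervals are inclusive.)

2

Scan j = 2,3,… for !r:
  j=2: fails
  j=3: fails
  j=4: holds
First hit at j=4, so smallest k = 4-2 = 2.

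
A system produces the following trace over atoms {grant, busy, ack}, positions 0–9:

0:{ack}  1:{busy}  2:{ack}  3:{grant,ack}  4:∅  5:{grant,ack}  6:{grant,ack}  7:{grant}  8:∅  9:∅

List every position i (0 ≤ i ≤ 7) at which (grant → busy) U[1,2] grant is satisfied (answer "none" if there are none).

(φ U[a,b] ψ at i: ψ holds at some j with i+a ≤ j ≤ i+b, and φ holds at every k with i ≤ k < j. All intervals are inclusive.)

Evaluate at each i in [0,7]:
  i=0: ✗ (no rhs in [1,2])
  i=1: ✓ (rhs at j=3; lhs holds on [1,2])
  i=2: ✓ (rhs at j=3; lhs holds on [2,2])
  i=3: ✗ (lhs fails at k=3 before rhs at j=5)
  i=4: ✓ (rhs at j=5; lhs holds on [4,4])
  i=5: ✗ (lhs fails at k=5 before rhs at j=6)
  i=6: ✗ (lhs fails at k=6 before rhs at j=7)
  i=7: ✗ (no rhs in [8,9])

1, 2, 4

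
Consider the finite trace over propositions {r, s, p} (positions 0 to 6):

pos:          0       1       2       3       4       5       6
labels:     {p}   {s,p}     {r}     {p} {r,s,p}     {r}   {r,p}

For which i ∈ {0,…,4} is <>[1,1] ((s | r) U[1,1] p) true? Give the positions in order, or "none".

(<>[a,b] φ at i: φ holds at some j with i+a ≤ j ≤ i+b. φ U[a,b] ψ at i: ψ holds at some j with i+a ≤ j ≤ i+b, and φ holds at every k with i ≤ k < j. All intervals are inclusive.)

1, 4

Evaluate at each i in [0,4]:
  i=0: ✗ (none in [1,1])
  i=1: ✓ (witness j=2)
  i=2: ✗ (none in [3,3])
  i=3: ✗ (none in [4,4])
  i=4: ✓ (witness j=5)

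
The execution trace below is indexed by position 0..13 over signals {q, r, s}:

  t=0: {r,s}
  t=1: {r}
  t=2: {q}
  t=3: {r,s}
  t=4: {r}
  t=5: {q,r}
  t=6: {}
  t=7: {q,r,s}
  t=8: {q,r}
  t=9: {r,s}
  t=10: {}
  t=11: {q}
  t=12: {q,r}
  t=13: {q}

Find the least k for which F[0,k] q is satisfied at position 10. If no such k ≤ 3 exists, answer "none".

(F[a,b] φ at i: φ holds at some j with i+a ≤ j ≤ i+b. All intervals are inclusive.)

1

Scan j = 10,11,… for q:
  j=10: fails
  j=11: holds
First hit at j=11, so smallest k = 11-10 = 1.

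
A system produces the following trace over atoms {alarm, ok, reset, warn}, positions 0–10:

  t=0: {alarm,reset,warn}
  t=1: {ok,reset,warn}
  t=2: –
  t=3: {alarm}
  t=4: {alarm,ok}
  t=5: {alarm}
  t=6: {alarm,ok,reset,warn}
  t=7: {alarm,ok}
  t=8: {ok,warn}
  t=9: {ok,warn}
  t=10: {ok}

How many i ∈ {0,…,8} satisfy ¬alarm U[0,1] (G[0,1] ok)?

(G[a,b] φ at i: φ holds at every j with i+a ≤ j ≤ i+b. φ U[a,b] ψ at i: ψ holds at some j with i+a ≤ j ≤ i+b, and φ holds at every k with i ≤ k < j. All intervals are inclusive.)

3

Evaluate at each i in [0,8]:
  i=0: ✗ (no rhs in [0,1])
  i=1: ✗ (no rhs in [1,2])
  i=2: ✗ (no rhs in [2,3])
  i=3: ✗ (no rhs in [3,4])
  i=4: ✗ (no rhs in [4,5])
  i=5: ✗ (lhs fails at k=5 before rhs at j=6)
  i=6: ✓ (rhs at j=6)
  i=7: ✓ (rhs at j=7)
  i=8: ✓ (rhs at j=8)
Positions where it holds: {6, 7, 8} → 3.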